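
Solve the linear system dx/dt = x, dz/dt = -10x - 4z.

Coefficient matrix A = [[1, 0], [-10, -4]].
Characteristic polynomial det(A - λI) = λ^2 + 3λ - 4 = 0.
Eigenvalues λ = -4, 1.
For λ=-4: (A-λI) row 1 is [5, 0], so an eigenvector is (0, -1).
For λ=1: (A-λI) row 2 is [-10, -5], so an eigenvector is (1, -2).
General solution: K_1e^(-4t)(0,-1) + K_2e^(t)(1,-2).

x(t) = K_2e^(t), z(t) = -K_1e^(-4t) - 2K_2e^(t)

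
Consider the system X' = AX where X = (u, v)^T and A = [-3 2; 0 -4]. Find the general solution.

Coefficient matrix A = [[-3, 2], [0, -4]].
Characteristic polynomial det(A - λI) = λ^2 + 7λ + 12 = 0.
Eigenvalues λ = -3, -4.
For λ=-3: (A-λI) row 1 is [0, 2], so an eigenvector is (1, 0).
For λ=-4: (A-λI) row 1 is [1, 2], so an eigenvector is (-2, 1).
General solution: K_1e^(-3t)(1,0) + K_2e^(-4t)(-2,1).

u(t) = K_1e^(-3t) - 2K_2e^(-4t), v(t) = K_2e^(-4t)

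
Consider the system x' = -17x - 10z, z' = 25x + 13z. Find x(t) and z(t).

Coefficient matrix A = [[-17, -10], [25, 13]].
Characteristic polynomial det(A - λI) = λ^2 + 4λ + 29 = 0.
Eigenvalues λ = -2 ± 5i (complex conjugate pair).
For λ=-2+5i: an eigenvector is (1,-1) - i(-1,2) = (1 + i, -1 - 2i).
A real fundamental pair from Re and Im of e^((-2+5i)t)v: X_1 = e^(-2t)(cos(5t)·(1,-1) + sin(5t)·(-1,2)), X_2 = e^(-2t)(sin(5t)·(1,-1) - cos(5t)·(-1,2)).
General solution: c_1X_1 + c_2X_2.

x(t) = -c_1e^(-2t)sin(5t) + c_1e^(-2t)cos(5t) + c_2e^(-2t)sin(5t) + c_2e^(-2t)cos(5t), z(t) = 2c_1e^(-2t)sin(5t) - c_1e^(-2t)cos(5t) - c_2e^(-2t)sin(5t) - 2c_2e^(-2t)cos(5t)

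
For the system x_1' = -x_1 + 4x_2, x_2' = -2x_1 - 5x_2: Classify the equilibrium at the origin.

A = [[-1,4],[-2,-5]]; det(A-λI) = λ^2 + 6λ + 13.
λ = -3 ± 2i: negative real part.

stable spiral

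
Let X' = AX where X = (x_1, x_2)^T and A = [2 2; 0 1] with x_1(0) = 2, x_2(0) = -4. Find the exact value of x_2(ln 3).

A = [[2,2],[0,1]]; eigenvalues λ = 2, 1.
Eigenvectors: (-1,0) for λ=2, (2,-1) for λ=1.
From the initial condition, c_1 = 6, c_2 = 4.
x_2(ln 3) = (6)(3^2)(0) + (4)(3^1)(-1) = -12.

-12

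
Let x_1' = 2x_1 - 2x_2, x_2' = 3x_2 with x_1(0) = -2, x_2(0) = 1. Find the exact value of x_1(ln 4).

A = [[2,-2],[0,3]]; eigenvalues λ = 3, 2.
Eigenvectors: (-2,1) for λ=3, (-1,0) for λ=2.
From the initial condition, c_1 = 1, c_2 = 0.
x_1(ln 4) = (1)(4^3)(-2) + (0)(4^2)(-1) = -128.

-128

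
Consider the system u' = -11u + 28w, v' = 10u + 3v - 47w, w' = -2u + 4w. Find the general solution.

u(t) = -7K_1e^(-3t) + 4K_2e^(-4t), v(t) = -4K_1e^(-3t) + K_2e^(-4t) + K_3e^(3t), w(t) = -2K_1e^(-3t) + K_2e^(-4t)

Coefficient matrix A = [[-11, 0, 28], [10, 3, -47], [-2, 0, 4]].
det(A - λI) = 0 gives eigenvalues λ = -3, -4, 3.
For λ=-3: eigenvector (-7,-4,-2).
For λ=-4: eigenvector (4,1,1).
For λ=3: eigenvector (0,1,0).
General solution: K_1e^(-3t)(-7,-4,-2) + K_2e^(-4t)(4,1,1) + K_3e^(3t)(0,1,0).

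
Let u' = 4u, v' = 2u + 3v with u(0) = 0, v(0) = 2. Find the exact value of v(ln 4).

128

A = [[4,0],[2,3]]; eigenvalues λ = 3, 4.
Eigenvectors: (0,-1) for λ=3, (-1,-2) for λ=4.
From the initial condition, c_1 = -2, c_2 = 0.
v(ln 4) = (-2)(4^3)(-1) + (0)(4^4)(-2) = 128.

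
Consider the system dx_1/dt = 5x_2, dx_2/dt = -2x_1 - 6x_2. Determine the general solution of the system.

x_1(t) = 2C_1e^(-3t)sin(t) - C_1e^(-3t)cos(t) - C_2e^(-3t)sin(t) - 2C_2e^(-3t)cos(t), x_2(t) = -C_1e^(-3t)sin(t) + C_1e^(-3t)cos(t) + C_2e^(-3t)sin(t) + C_2e^(-3t)cos(t)

Coefficient matrix A = [[0, 5], [-2, -6]].
Characteristic polynomial det(A - λI) = λ^2 + 6λ + 10 = 0.
Eigenvalues λ = -3 ± i (complex conjugate pair).
For λ=-3+i: an eigenvector is (-1,1) - i(2,-1) = (-1 - 2i, 1 + i).
A real fundamental pair from Re and Im of e^((-3+i)t)v: X_1 = e^(-3t)(cos(t)·(-1,1) + sin(t)·(2,-1)), X_2 = e^(-3t)(sin(t)·(-1,1) - cos(t)·(2,-1)).
General solution: C_1X_1 + C_2X_2.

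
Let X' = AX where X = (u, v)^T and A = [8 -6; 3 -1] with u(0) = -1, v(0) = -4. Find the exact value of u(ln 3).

1395

A = [[8,-6],[3,-1]]; eigenvalues λ = 2, 5.
Eigenvectors: (1,1) for λ=2, (-2,-1) for λ=5.
From the initial condition, c_1 = -7, c_2 = -3.
u(ln 3) = (-7)(3^2)(1) + (-3)(3^5)(-2) = 1395.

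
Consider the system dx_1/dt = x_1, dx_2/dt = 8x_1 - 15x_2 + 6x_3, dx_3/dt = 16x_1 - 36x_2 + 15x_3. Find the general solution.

x_1(t) = K_1e^(t), x_2(t) = 2K_1e^(t) + K_2e^(-3t) + K_3e^(3t), x_3(t) = 4K_1e^(t) + 2K_2e^(-3t) + 3K_3e^(3t)

Coefficient matrix A = [[1, 0, 0], [8, -15, 6], [16, -36, 15]].
det(A - λI) = 0 gives eigenvalues λ = 1, -3, 3.
For λ=1: eigenvector (1,2,4).
For λ=-3: eigenvector (0,1,2).
For λ=3: eigenvector (0,1,3).
General solution: K_1e^(t)(1,2,4) + K_2e^(-3t)(0,1,2) + K_3e^(3t)(0,1,3).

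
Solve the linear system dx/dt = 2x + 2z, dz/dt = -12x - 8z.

Coefficient matrix A = [[2, 2], [-12, -8]].
Characteristic polynomial det(A - λI) = λ^2 + 6λ + 8 = 0.
Eigenvalues λ = -4, -2.
For λ=-4: (A-λI) row 1 is [6, 2], so an eigenvector is (-1, 3).
For λ=-2: (A-λI) row 1 is [4, 2], so an eigenvector is (1, -2).
General solution: c_1e^(-4t)(-1,3) + c_2e^(-2t)(1,-2).

x(t) = -c_1e^(-4t) + c_2e^(-2t), z(t) = 3c_1e^(-4t) - 2c_2e^(-2t)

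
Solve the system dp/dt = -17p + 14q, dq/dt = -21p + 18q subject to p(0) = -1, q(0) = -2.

p(t) = -2e^(4t) + e^(-3t), q(t) = -3e^(4t) + e^(-3t)

Coefficient matrix A = [[-17, 14], [-21, 18]].
Characteristic polynomial det(A - λI) = λ^2 - λ - 12 = 0.
Eigenvalues λ = 4, -3.
For λ=4: (A-λI) row 1 is [-21, 14], so an eigenvector is (2, 3).
For λ=-3: (A-λI) row 1 is [-14, 14], so an eigenvector is (-1, -1).
General solution: K_1e^(4t)(2,3) + K_2e^(-3t)(-1,-1).
Applying p(0)=-1, q(0)=-2 gives K_1=-1, K_2=-1.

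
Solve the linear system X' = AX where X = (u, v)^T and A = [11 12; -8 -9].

u(t) = -c_1e^(-t) + 3c_2e^(3t), v(t) = c_1e^(-t) - 2c_2e^(3t)

Coefficient matrix A = [[11, 12], [-8, -9]].
Characteristic polynomial det(A - λI) = λ^2 - 2λ - 3 = 0.
Eigenvalues λ = -1, 3.
For λ=-1: (A-λI) row 1 is [12, 12], so an eigenvector is (-1, 1).
For λ=3: (A-λI) row 1 is [8, 12], so an eigenvector is (3, -2).
General solution: c_1e^(-t)(-1,1) + c_2e^(3t)(3,-2).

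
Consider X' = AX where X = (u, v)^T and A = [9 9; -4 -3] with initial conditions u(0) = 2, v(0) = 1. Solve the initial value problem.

u(t) = 21te^(3t) + 2e^(3t), v(t) = -14te^(3t) + e^(3t)

Coefficient matrix A = [[9, 9], [-4, -3]].
Characteristic polynomial det(A - λI) = λ^2 - 6λ + 9 = 0.
Single eigenvalue λ = 3 with algebraic multiplicity 2.
Eigenvector v = (-3,2); generalized eigenvector w with (A-λI)w=v is (1,-1).
General solution: e^(3t)[K_1·v + K_2·(t·v + w)].
Applying u(0)=2, v(0)=1 gives K_1=-3, K_2=-7.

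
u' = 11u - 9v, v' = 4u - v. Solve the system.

Coefficient matrix A = [[11, -9], [4, -1]].
Characteristic polynomial det(A - λI) = λ^2 - 10λ + 25 = 0.
Single eigenvalue λ = 5 with algebraic multiplicity 2.
Eigenvector v = (3,2); generalized eigenvector w with (A-λI)w=v is (2,1).
General solution: e^(5t)[c_1·v + c_2·(t·v + w)].

u(t) = 3c_1e^(5t) + 3c_2te^(5t) + 2c_2e^(5t), v(t) = 2c_1e^(5t) + 2c_2te^(5t) + c_2e^(5t)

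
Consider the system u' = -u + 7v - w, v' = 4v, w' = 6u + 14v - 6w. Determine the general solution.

Coefficient matrix A = [[-1, 7, -1], [0, 4, 0], [6, 14, -6]].
det(A - λI) = 0 gives eigenvalues λ = -3, -4, 4.
For λ=-3: eigenvector (1,0,2).
For λ=-4: eigenvector (1,0,3).
For λ=4: eigenvector (1,1,2).
General solution: c_1e^(-3t)(1,0,2) + c_2e^(-4t)(1,0,3) + c_3e^(4t)(1,1,2).

u(t) = c_1e^(-3t) + c_2e^(-4t) + c_3e^(4t), v(t) = c_3e^(4t), w(t) = 2c_1e^(-3t) + 3c_2e^(-4t) + 2c_3e^(4t)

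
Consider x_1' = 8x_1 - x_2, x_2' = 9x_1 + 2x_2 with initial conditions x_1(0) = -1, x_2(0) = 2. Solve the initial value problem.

x_1(t) = -5te^(5t) - e^(5t), x_2(t) = -15te^(5t) + 2e^(5t)

Coefficient matrix A = [[8, -1], [9, 2]].
Characteristic polynomial det(A - λI) = λ^2 - 10λ + 25 = 0.
Single eigenvalue λ = 5 with algebraic multiplicity 2.
Eigenvector v = (1,3); generalized eigenvector w with (A-λI)w=v is (0,-1).
General solution: e^(5t)[c_1·v + c_2·(t·v + w)].
Applying x_1(0)=-1, x_2(0)=2 gives c_1=-1, c_2=-5.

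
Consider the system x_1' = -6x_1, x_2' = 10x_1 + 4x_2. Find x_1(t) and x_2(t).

Coefficient matrix A = [[-6, 0], [10, 4]].
Characteristic polynomial det(A - λI) = λ^2 + 2λ - 24 = 0.
Eigenvalues λ = -6, 4.
For λ=-6: (A-λI) row 2 is [10, 10], so an eigenvector is (-1, 1).
For λ=4: (A-λI) row 1 is [-10, 0], so an eigenvector is (0, 1).
General solution: K_1e^(-6t)(-1,1) + K_2e^(4t)(0,1).

x_1(t) = -K_1e^(-6t), x_2(t) = K_1e^(-6t) + K_2e^(4t)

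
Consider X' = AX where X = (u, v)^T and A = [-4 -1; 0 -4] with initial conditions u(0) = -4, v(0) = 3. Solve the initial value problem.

u(t) = -3te^(-4t) - 4e^(-4t), v(t) = 3e^(-4t)

Coefficient matrix A = [[-4, -1], [0, -4]].
Characteristic polynomial det(A - λI) = λ^2 + 8λ + 16 = 0.
Single eigenvalue λ = -4 with algebraic multiplicity 2.
Eigenvector v = (-1,0); generalized eigenvector w with (A-λI)w=v is (-2,1).
General solution: e^(-4t)[K_1·v + K_2·(t·v + w)].
Applying u(0)=-4, v(0)=3 gives K_1=-2, K_2=3.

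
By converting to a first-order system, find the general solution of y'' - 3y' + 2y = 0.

Let x_1 = y, x_2 = y'. Then x_1' = x_2 and x_2' = -2x_1 + 3x_2.
A = [[0,1],[-2,3]]; det(A-λI) = λ^2 - 3λ + 2.
Eigenvalues λ = 1, 2 with eigenvectors (1,1), (1,2).

y(t) = K_1e^(t) + K_2e^(2t)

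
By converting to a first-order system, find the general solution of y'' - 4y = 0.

y(t) = C_1e^(2t) + C_2e^(-2t)

Let x_1 = y, x_2 = y'. Then x_1' = x_2 and x_2' = 4x_1.
A = [[0,1],[4,0]]; det(A-λI) = λ^2 - 4.
Eigenvalues λ = 2, -2 with eigenvectors (1,2), (1,-2).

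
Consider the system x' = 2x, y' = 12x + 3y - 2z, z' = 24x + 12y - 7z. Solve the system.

x(t) = c_1e^(2t), y(t) = 4c_1e^(2t) + c_2e^(-t) + c_3e^(-3t), z(t) = 8c_1e^(2t) + 2c_2e^(-t) + 3c_3e^(-3t)

Coefficient matrix A = [[2, 0, 0], [12, 3, -2], [24, 12, -7]].
det(A - λI) = 0 gives eigenvalues λ = 2, -1, -3.
For λ=2: eigenvector (1,4,8).
For λ=-1: eigenvector (0,1,2).
For λ=-3: eigenvector (0,1,3).
General solution: c_1e^(2t)(1,4,8) + c_2e^(-t)(0,1,2) + c_3e^(-3t)(0,1,3).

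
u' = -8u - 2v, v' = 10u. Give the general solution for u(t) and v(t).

Coefficient matrix A = [[-8, -2], [10, 0]].
Characteristic polynomial det(A - λI) = λ^2 + 8λ + 20 = 0.
Eigenvalues λ = -4 ± 2i (complex conjugate pair).
For λ=-4+2i: an eigenvector is (0,-1) - i(1,-2) = (0 - i, -1 + 2i).
A real fundamental pair from Re and Im of e^((-4+2i)t)v: X_1 = e^(-4t)(cos(2t)·(0,-1) + sin(2t)·(1,-2)), X_2 = e^(-4t)(sin(2t)·(0,-1) - cos(2t)·(1,-2)).
General solution: c_1X_1 + c_2X_2.

u(t) = c_1e^(-4t)sin(2t) - c_2e^(-4t)cos(2t), v(t) = -2c_1e^(-4t)sin(2t) - c_1e^(-4t)cos(2t) - c_2e^(-4t)sin(2t) + 2c_2e^(-4t)cos(2t)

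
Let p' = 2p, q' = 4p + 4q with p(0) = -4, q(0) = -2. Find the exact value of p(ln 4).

-64

A = [[2,0],[4,4]]; eigenvalues λ = 2, 4.
Eigenvectors: (1,-2) for λ=2, (0,-1) for λ=4.
From the initial condition, c_1 = -4, c_2 = 10.
p(ln 4) = (-4)(4^2)(1) + (10)(4^4)(0) = -64.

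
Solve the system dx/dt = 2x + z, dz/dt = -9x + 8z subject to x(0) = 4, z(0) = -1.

x(t) = -13te^(5t) + 4e^(5t), z(t) = -39te^(5t) - e^(5t)

Coefficient matrix A = [[2, 1], [-9, 8]].
Characteristic polynomial det(A - λI) = λ^2 - 10λ + 25 = 0.
Single eigenvalue λ = 5 with algebraic multiplicity 2.
Eigenvector v = (1,3); generalized eigenvector w with (A-λI)w=v is (0,1).
General solution: e^(5t)[C_1·v + C_2·(t·v + w)].
Applying x(0)=4, z(0)=-1 gives C_1=4, C_2=-13.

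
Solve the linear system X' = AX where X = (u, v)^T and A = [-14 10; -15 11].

u(t) = -K_1e^(-4t) - 2K_2e^(t), v(t) = -K_1e^(-4t) - 3K_2e^(t)

Coefficient matrix A = [[-14, 10], [-15, 11]].
Characteristic polynomial det(A - λI) = λ^2 + 3λ - 4 = 0.
Eigenvalues λ = -4, 1.
For λ=-4: (A-λI) row 1 is [-10, 10], so an eigenvector is (-1, -1).
For λ=1: (A-λI) row 1 is [-15, 10], so an eigenvector is (-2, -3).
General solution: K_1e^(-4t)(-1,-1) + K_2e^(t)(-2,-3).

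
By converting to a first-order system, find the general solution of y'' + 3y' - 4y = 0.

Let x_1 = y, x_2 = y'. Then x_1' = x_2 and x_2' = 4x_1 - 3x_2.
A = [[0,1],[4,-3]]; det(A-λI) = λ^2 + 3λ - 4.
Eigenvalues λ = 1, -4 with eigenvectors (1,1), (1,-4).

y(t) = K_1e^(t) + K_2e^(-4t)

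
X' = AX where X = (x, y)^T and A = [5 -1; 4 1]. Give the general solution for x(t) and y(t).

Coefficient matrix A = [[5, -1], [4, 1]].
Characteristic polynomial det(A - λI) = λ^2 - 6λ + 9 = 0.
Single eigenvalue λ = 3 with algebraic multiplicity 2.
Eigenvector v = (1,2); generalized eigenvector w with (A-λI)w=v is (1,1).
General solution: e^(3t)[c_1·v + c_2·(t·v + w)].

x(t) = c_1e^(3t) + c_2te^(3t) + c_2e^(3t), y(t) = 2c_1e^(3t) + 2c_2te^(3t) + c_2e^(3t)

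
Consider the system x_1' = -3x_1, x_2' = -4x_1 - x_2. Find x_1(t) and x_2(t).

x_1(t) = K_2e^(-3t), x_2(t) = K_1e^(-t) + 2K_2e^(-3t)

Coefficient matrix A = [[-3, 0], [-4, -1]].
Characteristic polynomial det(A - λI) = λ^2 + 4λ + 3 = 0.
Eigenvalues λ = -1, -3.
For λ=-1: (A-λI) row 1 is [-2, 0], so an eigenvector is (0, 1).
For λ=-3: (A-λI) row 2 is [-4, 2], so an eigenvector is (1, 2).
General solution: K_1e^(-t)(0,1) + K_2e^(-3t)(1,2).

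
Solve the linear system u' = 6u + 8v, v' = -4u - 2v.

Coefficient matrix A = [[6, 8], [-4, -2]].
Characteristic polynomial det(A - λI) = λ^2 - 4λ + 20 = 0.
Eigenvalues λ = 2 ± 4i (complex conjugate pair).
For λ=2+4i: an eigenvector is (-1,1) - i(1,0) = (-1 - i, 1).
A real fundamental pair from Re and Im of e^((2+4i)t)v: X_1 = e^(2t)(cos(4t)·(-1,1) + sin(4t)·(1,0)), X_2 = e^(2t)(sin(4t)·(-1,1) - cos(4t)·(1,0)).
General solution: K_1X_1 + K_2X_2.

u(t) = K_1e^(2t)sin(4t) - K_1e^(2t)cos(4t) - K_2e^(2t)sin(4t) - K_2e^(2t)cos(4t), v(t) = K_1e^(2t)cos(4t) + K_2e^(2t)sin(4t)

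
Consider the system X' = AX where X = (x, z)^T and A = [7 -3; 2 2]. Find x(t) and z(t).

x(t) = 3C_1e^(5t) - C_2e^(4t), z(t) = 2C_1e^(5t) - C_2e^(4t)

Coefficient matrix A = [[7, -3], [2, 2]].
Characteristic polynomial det(A - λI) = λ^2 - 9λ + 20 = 0.
Eigenvalues λ = 5, 4.
For λ=5: (A-λI) row 1 is [2, -3], so an eigenvector is (3, 2).
For λ=4: (A-λI) row 1 is [3, -3], so an eigenvector is (-1, -1).
General solution: C_1e^(5t)(3,2) + C_2e^(4t)(-1,-1).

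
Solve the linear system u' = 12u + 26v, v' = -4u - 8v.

Coefficient matrix A = [[12, 26], [-4, -8]].
Characteristic polynomial det(A - λI) = λ^2 - 4λ + 8 = 0.
Eigenvalues λ = 2 ± 2i (complex conjugate pair).
For λ=2+2i: an eigenvector is (-3,1) - i(-2,1) = (-3 + 2i, 1 - i).
A real fundamental pair from Re and Im of e^((2+2i)t)v: X_1 = e^(2t)(cos(2t)·(-3,1) + sin(2t)·(-2,1)), X_2 = e^(2t)(sin(2t)·(-3,1) - cos(2t)·(-2,1)).
General solution: K_1X_1 + K_2X_2.

u(t) = -2K_1e^(2t)sin(2t) - 3K_1e^(2t)cos(2t) - 3K_2e^(2t)sin(2t) + 2K_2e^(2t)cos(2t), v(t) = K_1e^(2t)sin(2t) + K_1e^(2t)cos(2t) + K_2e^(2t)sin(2t) - K_2e^(2t)cos(2t)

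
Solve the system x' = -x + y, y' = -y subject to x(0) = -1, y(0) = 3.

x(t) = 3te^(-t) - e^(-t), y(t) = 3e^(-t)

Coefficient matrix A = [[-1, 1], [0, -1]].
Characteristic polynomial det(A - λI) = λ^2 + 2λ + 1 = 0.
Single eigenvalue λ = -1 with algebraic multiplicity 2.
Eigenvector v = (-1,0); generalized eigenvector w with (A-λI)w=v is (1,-1).
General solution: e^(-t)[K_1·v + K_2·(t·v + w)].
Applying x(0)=-1, y(0)=3 gives K_1=-2, K_2=-3.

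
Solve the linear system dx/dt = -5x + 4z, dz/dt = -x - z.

x(t) = -2K_1e^(-3t) - 2K_2te^(-3t) - K_2e^(-3t), z(t) = -K_1e^(-3t) - K_2te^(-3t) - K_2e^(-3t)

Coefficient matrix A = [[-5, 4], [-1, -1]].
Characteristic polynomial det(A - λI) = λ^2 + 6λ + 9 = 0.
Single eigenvalue λ = -3 with algebraic multiplicity 2.
Eigenvector v = (-2,-1); generalized eigenvector w with (A-λI)w=v is (-1,-1).
General solution: e^(-3t)[K_1·v + K_2·(t·v + w)].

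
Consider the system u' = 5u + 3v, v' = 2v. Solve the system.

u(t) = -c_1e^(5t) - c_2e^(2t), v(t) = c_2e^(2t)

Coefficient matrix A = [[5, 3], [0, 2]].
Characteristic polynomial det(A - λI) = λ^2 - 7λ + 10 = 0.
Eigenvalues λ = 5, 2.
For λ=5: (A-λI) row 1 is [0, 3], so an eigenvector is (-1, 0).
For λ=2: (A-λI) row 1 is [3, 3], so an eigenvector is (-1, 1).
General solution: c_1e^(5t)(-1,0) + c_2e^(2t)(-1,1).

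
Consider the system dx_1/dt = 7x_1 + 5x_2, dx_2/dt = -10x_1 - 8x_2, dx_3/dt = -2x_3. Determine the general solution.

Coefficient matrix A = [[7, 5, 0], [-10, -8, 0], [0, 0, -2]].
det(A - λI) = 0 gives eigenvalues λ = -2, 2, -3.
For λ=-2: eigenvector (0,0,1).
For λ=2: eigenvector (1,-1,0).
For λ=-3: eigenvector (1,-2,0).
General solution: K_1e^(-2t)(0,0,1) + K_2e^(2t)(1,-1,0) + K_3e^(-3t)(1,-2,0).

x_1(t) = K_2e^(2t) + K_3e^(-3t), x_2(t) = -K_2e^(2t) - 2K_3e^(-3t), x_3(t) = K_1e^(-2t)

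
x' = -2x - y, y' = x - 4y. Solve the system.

Coefficient matrix A = [[-2, -1], [1, -4]].
Characteristic polynomial det(A - λI) = λ^2 + 6λ + 9 = 0.
Single eigenvalue λ = -3 with algebraic multiplicity 2.
Eigenvector v = (1,1); generalized eigenvector w with (A-λI)w=v is (0,-1).
General solution: e^(-3t)[c_1·v + c_2·(t·v + w)].

x(t) = c_1e^(-3t) + c_2te^(-3t), y(t) = c_1e^(-3t) + c_2te^(-3t) - c_2e^(-3t)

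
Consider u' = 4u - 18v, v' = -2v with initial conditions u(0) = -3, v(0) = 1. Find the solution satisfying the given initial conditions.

Coefficient matrix A = [[4, -18], [0, -2]].
Characteristic polynomial det(A - λI) = λ^2 - 2λ - 8 = 0.
Eigenvalues λ = 4, -2.
For λ=4: (A-λI) row 1 is [0, -18], so an eigenvector is (1, 0).
For λ=-2: (A-λI) row 1 is [6, -18], so an eigenvector is (-3, -1).
General solution: C_1e^(4t)(1,0) + C_2e^(-2t)(-3,-1).
Applying u(0)=-3, v(0)=1 gives C_1=-6, C_2=-1.

u(t) = -6e^(4t) + 3e^(-2t), v(t) = e^(-2t)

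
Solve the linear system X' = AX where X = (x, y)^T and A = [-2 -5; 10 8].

Coefficient matrix A = [[-2, -5], [10, 8]].
Characteristic polynomial det(A - λI) = λ^2 - 6λ + 34 = 0.
Eigenvalues λ = 3 ± 5i (complex conjugate pair).
For λ=3+5i: an eigenvector is (0,1) - i(-1,1) = (0 + i, 1 - i).
A real fundamental pair from Re and Im of e^((3+5i)t)v: X_1 = e^(3t)(cos(5t)·(0,1) + sin(5t)·(-1,1)), X_2 = e^(3t)(sin(5t)·(0,1) - cos(5t)·(-1,1)).
General solution: c_1X_1 + c_2X_2.

x(t) = -c_1e^(3t)sin(5t) + c_2e^(3t)cos(5t), y(t) = c_1e^(3t)sin(5t) + c_1e^(3t)cos(5t) + c_2e^(3t)sin(5t) - c_2e^(3t)cos(5t)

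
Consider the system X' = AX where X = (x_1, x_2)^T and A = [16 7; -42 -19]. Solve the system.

x_1(t) = C_1e^(2t) - C_2e^(-5t), x_2(t) = -2C_1e^(2t) + 3C_2e^(-5t)

Coefficient matrix A = [[16, 7], [-42, -19]].
Characteristic polynomial det(A - λI) = λ^2 + 3λ - 10 = 0.
Eigenvalues λ = 2, -5.
For λ=2: (A-λI) row 1 is [14, 7], so an eigenvector is (1, -2).
For λ=-5: (A-λI) row 1 is [21, 7], so an eigenvector is (-1, 3).
General solution: C_1e^(2t)(1,-2) + C_2e^(-5t)(-1,3).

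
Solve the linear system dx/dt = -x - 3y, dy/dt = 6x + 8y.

Coefficient matrix A = [[-1, -3], [6, 8]].
Characteristic polynomial det(A - λI) = λ^2 - 7λ + 10 = 0.
Eigenvalues λ = 2, 5.
For λ=2: (A-λI) row 1 is [-3, -3], so an eigenvector is (1, -1).
For λ=5: (A-λI) row 1 is [-6, -3], so an eigenvector is (-1, 2).
General solution: c_1e^(2t)(1,-1) + c_2e^(5t)(-1,2).

x(t) = c_1e^(2t) - c_2e^(5t), y(t) = -c_1e^(2t) + 2c_2e^(5t)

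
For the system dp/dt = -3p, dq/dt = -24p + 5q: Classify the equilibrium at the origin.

A = [[-3,0],[-24,5]]; det(A-λI) = λ^2 - 2λ - 15.
λ = -3, 5: opposite signs.

saddle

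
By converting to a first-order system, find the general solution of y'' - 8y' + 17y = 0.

Let x_1 = y, x_2 = y'. Then x_1' = x_2 and x_2' = -17x_1 + 8x_2.
A = [[0,1],[-17,8]]; det(A-λI) = λ^2 - 8λ + 17.
Eigenvalues λ = 4 ± i.

y(t) = K_1e^(4t)cos(t) + K_2e^(4t)sin(t)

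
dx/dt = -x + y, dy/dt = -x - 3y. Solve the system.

x(t) = -c_1e^(-2t) - c_2te^(-2t) - 2c_2e^(-2t), y(t) = c_1e^(-2t) + c_2te^(-2t) + c_2e^(-2t)

Coefficient matrix A = [[-1, 1], [-1, -3]].
Characteristic polynomial det(A - λI) = λ^2 + 4λ + 4 = 0.
Single eigenvalue λ = -2 with algebraic multiplicity 2.
Eigenvector v = (-1,1); generalized eigenvector w with (A-λI)w=v is (-2,1).
General solution: e^(-2t)[c_1·v + c_2·(t·v + w)].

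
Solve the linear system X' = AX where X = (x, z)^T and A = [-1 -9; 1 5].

x(t) = -3K_1e^(2t) - 3K_2te^(2t) - 2K_2e^(2t), z(t) = K_1e^(2t) + K_2te^(2t) + K_2e^(2t)

Coefficient matrix A = [[-1, -9], [1, 5]].
Characteristic polynomial det(A - λI) = λ^2 - 4λ + 4 = 0.
Single eigenvalue λ = 2 with algebraic multiplicity 2.
Eigenvector v = (-3,1); generalized eigenvector w with (A-λI)w=v is (-2,1).
General solution: e^(2t)[K_1·v + K_2·(t·v + w)].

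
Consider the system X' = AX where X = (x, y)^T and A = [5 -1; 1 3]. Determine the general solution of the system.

x(t) = c_1e^(4t) + c_2te^(4t) - c_2e^(4t), y(t) = c_1e^(4t) + c_2te^(4t) - 2c_2e^(4t)

Coefficient matrix A = [[5, -1], [1, 3]].
Characteristic polynomial det(A - λI) = λ^2 - 8λ + 16 = 0.
Single eigenvalue λ = 4 with algebraic multiplicity 2.
Eigenvector v = (1,1); generalized eigenvector w with (A-λI)w=v is (-1,-2).
General solution: e^(4t)[c_1·v + c_2·(t·v + w)].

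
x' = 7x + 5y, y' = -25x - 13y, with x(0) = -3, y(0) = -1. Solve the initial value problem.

x(t) = -7e^(-3t)sin(5t) - 3e^(-3t)cos(5t), y(t) = 17e^(-3t)sin(5t) - e^(-3t)cos(5t)

Coefficient matrix A = [[7, 5], [-25, -13]].
Characteristic polynomial det(A - λI) = λ^2 + 6λ + 34 = 0.
Eigenvalues λ = -3 ± 5i (complex conjugate pair).
For λ=-3+5i: an eigenvector is (1,-2) - i(0,-1) = (1, -2 + i).
A real fundamental pair from Re and Im of e^((-3+5i)t)v: X_1 = e^(-3t)(cos(5t)·(1,-2) + sin(5t)·(0,-1)), X_2 = e^(-3t)(sin(5t)·(1,-2) - cos(5t)·(0,-1)).
General solution: K_1X_1 + K_2X_2.
Applying x(0)=-3, y(0)=-1 gives K_1=-3, K_2=-7.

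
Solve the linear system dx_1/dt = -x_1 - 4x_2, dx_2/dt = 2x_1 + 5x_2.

Coefficient matrix A = [[-1, -4], [2, 5]].
Characteristic polynomial det(A - λI) = λ^2 - 4λ + 3 = 0.
Eigenvalues λ = 1, 3.
For λ=1: (A-λI) row 1 is [-2, -4], so an eigenvector is (-2, 1).
For λ=3: (A-λI) row 1 is [-4, -4], so an eigenvector is (1, -1).
General solution: K_1e^(t)(-2,1) + K_2e^(3t)(1,-1).

x_1(t) = -2K_1e^(t) + K_2e^(3t), x_2(t) = K_1e^(t) - K_2e^(3t)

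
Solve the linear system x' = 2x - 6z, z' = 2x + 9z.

x(t) = 2C_1e^(5t) - 3C_2e^(6t), z(t) = -C_1e^(5t) + 2C_2e^(6t)

Coefficient matrix A = [[2, -6], [2, 9]].
Characteristic polynomial det(A - λI) = λ^2 - 11λ + 30 = 0.
Eigenvalues λ = 5, 6.
For λ=5: (A-λI) row 1 is [-3, -6], so an eigenvector is (2, -1).
For λ=6: (A-λI) row 1 is [-4, -6], so an eigenvector is (-3, 2).
General solution: C_1e^(5t)(2,-1) + C_2e^(6t)(-3,2).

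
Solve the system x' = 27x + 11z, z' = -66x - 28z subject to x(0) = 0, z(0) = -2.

x(t) = -2e^(5t) + 2e^(-6t), z(t) = 4e^(5t) - 6e^(-6t)

Coefficient matrix A = [[27, 11], [-66, -28]].
Characteristic polynomial det(A - λI) = λ^2 + λ - 30 = 0.
Eigenvalues λ = -6, 5.
For λ=-6: (A-λI) row 1 is [33, 11], so an eigenvector is (1, -3).
For λ=5: (A-λI) row 1 is [22, 11], so an eigenvector is (1, -2).
General solution: K_1e^(-6t)(1,-3) + K_2e^(5t)(1,-2).
Applying x(0)=0, z(0)=-2 gives K_1=2, K_2=-2.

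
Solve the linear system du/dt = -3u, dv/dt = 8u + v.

u(t) = K_1e^(-3t), v(t) = -2K_1e^(-3t) - K_2e^(t)

Coefficient matrix A = [[-3, 0], [8, 1]].
Characteristic polynomial det(A - λI) = λ^2 + 2λ - 3 = 0.
Eigenvalues λ = -3, 1.
For λ=-3: (A-λI) row 2 is [8, 4], so an eigenvector is (1, -2).
For λ=1: (A-λI) row 1 is [-4, 0], so an eigenvector is (0, -1).
General solution: K_1e^(-3t)(1,-2) + K_2e^(t)(0,-1).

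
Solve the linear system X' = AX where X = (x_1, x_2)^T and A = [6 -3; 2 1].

x_1(t) = K_1e^(3t) + 3K_2e^(4t), x_2(t) = K_1e^(3t) + 2K_2e^(4t)

Coefficient matrix A = [[6, -3], [2, 1]].
Characteristic polynomial det(A - λI) = λ^2 - 7λ + 12 = 0.
Eigenvalues λ = 3, 4.
For λ=3: (A-λI) row 1 is [3, -3], so an eigenvector is (1, 1).
For λ=4: (A-λI) row 1 is [2, -3], so an eigenvector is (3, 2).
General solution: K_1e^(3t)(1,1) + K_2e^(4t)(3,2).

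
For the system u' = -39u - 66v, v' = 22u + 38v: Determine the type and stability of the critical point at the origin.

saddle

A = [[-39,-66],[22,38]]; det(A-λI) = λ^2 + λ - 30.
λ = -6, 5: opposite signs.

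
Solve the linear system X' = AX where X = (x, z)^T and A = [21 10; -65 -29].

Coefficient matrix A = [[21, 10], [-65, -29]].
Characteristic polynomial det(A - λI) = λ^2 + 8λ + 41 = 0.
Eigenvalues λ = -4 ± 5i (complex conjugate pair).
For λ=-4+5i: an eigenvector is (-1,3) - i(1,-2) = (-1 - i, 3 + 2i).
A real fundamental pair from Re and Im of e^((-4+5i)t)v: X_1 = e^(-4t)(cos(5t)·(-1,3) + sin(5t)·(1,-2)), X_2 = e^(-4t)(sin(5t)·(-1,3) - cos(5t)·(1,-2)).
General solution: C_1X_1 + C_2X_2.

x(t) = C_1e^(-4t)sin(5t) - C_1e^(-4t)cos(5t) - C_2e^(-4t)sin(5t) - C_2e^(-4t)cos(5t), z(t) = -2C_1e^(-4t)sin(5t) + 3C_1e^(-4t)cos(5t) + 3C_2e^(-4t)sin(5t) + 2C_2e^(-4t)cos(5t)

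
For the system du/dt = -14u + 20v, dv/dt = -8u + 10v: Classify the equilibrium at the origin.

stable spiral

A = [[-14,20],[-8,10]]; det(A-λI) = λ^2 + 4λ + 20.
λ = -2 ± 4i: negative real part.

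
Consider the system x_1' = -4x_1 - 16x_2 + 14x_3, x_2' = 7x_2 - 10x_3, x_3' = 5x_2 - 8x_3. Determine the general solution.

x_1(t) = -3K_1e^(2t) - 2K_2e^(-3t) + K_3e^(-4t), x_2(t) = 2K_1e^(2t) + K_2e^(-3t), x_3(t) = K_1e^(2t) + K_2e^(-3t)

Coefficient matrix A = [[-4, -16, 14], [0, 7, -10], [0, 5, -8]].
det(A - λI) = 0 gives eigenvalues λ = 2, -3, -4.
For λ=2: eigenvector (-3,2,1).
For λ=-3: eigenvector (-2,1,1).
For λ=-4: eigenvector (1,0,0).
General solution: K_1e^(2t)(-3,2,1) + K_2e^(-3t)(-2,1,1) + K_3e^(-4t)(1,0,0).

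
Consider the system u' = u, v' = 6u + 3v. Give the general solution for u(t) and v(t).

Coefficient matrix A = [[1, 0], [6, 3]].
Characteristic polynomial det(A - λI) = λ^2 - 4λ + 3 = 0.
Eigenvalues λ = 3, 1.
For λ=3: (A-λI) row 1 is [-2, 0], so an eigenvector is (0, -1).
For λ=1: (A-λI) row 2 is [6, 2], so an eigenvector is (-1, 3).
General solution: K_1e^(3t)(0,-1) + K_2e^(t)(-1,3).

u(t) = -K_2e^(t), v(t) = -K_1e^(3t) + 3K_2e^(t)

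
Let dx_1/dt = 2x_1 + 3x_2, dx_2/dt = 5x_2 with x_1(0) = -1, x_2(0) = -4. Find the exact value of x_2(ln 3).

-972

A = [[2,3],[0,5]]; eigenvalues λ = 5, 2.
Eigenvectors: (1,1) for λ=5, (-1,0) for λ=2.
From the initial condition, c_1 = -4, c_2 = -3.
x_2(ln 3) = (-4)(3^5)(1) + (-3)(3^2)(0) = -972.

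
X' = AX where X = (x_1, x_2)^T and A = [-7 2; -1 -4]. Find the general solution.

x_1(t) = 2C_1e^(-6t) + C_2e^(-5t), x_2(t) = C_1e^(-6t) + C_2e^(-5t)

Coefficient matrix A = [[-7, 2], [-1, -4]].
Characteristic polynomial det(A - λI) = λ^2 + 11λ + 30 = 0.
Eigenvalues λ = -6, -5.
For λ=-6: (A-λI) row 1 is [-1, 2], so an eigenvector is (2, 1).
For λ=-5: (A-λI) row 1 is [-2, 2], so an eigenvector is (1, 1).
General solution: C_1e^(-6t)(2,1) + C_2e^(-5t)(1,1).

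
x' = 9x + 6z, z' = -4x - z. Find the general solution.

Coefficient matrix A = [[9, 6], [-4, -1]].
Characteristic polynomial det(A - λI) = λ^2 - 8λ + 15 = 0.
Eigenvalues λ = 5, 3.
For λ=5: (A-λI) row 1 is [4, 6], so an eigenvector is (-3, 2).
For λ=3: (A-λI) row 1 is [6, 6], so an eigenvector is (1, -1).
General solution: C_1e^(5t)(-3,2) + C_2e^(3t)(1,-1).

x(t) = -3C_1e^(5t) + C_2e^(3t), z(t) = 2C_1e^(5t) - C_2e^(3t)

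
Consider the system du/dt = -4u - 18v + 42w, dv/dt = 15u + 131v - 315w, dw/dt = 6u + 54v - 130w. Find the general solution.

u(t) = C_1e^(2t) + 2C_2e^(-t), v(t) = -5C_1e^(2t) - 5C_2e^(-t) + 7C_3e^(-4t), w(t) = -2C_1e^(2t) - 2C_2e^(-t) + 3C_3e^(-4t)

Coefficient matrix A = [[-4, -18, 42], [15, 131, -315], [6, 54, -130]].
det(A - λI) = 0 gives eigenvalues λ = 2, -1, -4.
For λ=2: eigenvector (1,-5,-2).
For λ=-1: eigenvector (2,-5,-2).
For λ=-4: eigenvector (0,7,3).
General solution: C_1e^(2t)(1,-5,-2) + C_2e^(-t)(2,-5,-2) + C_3e^(-4t)(0,7,3).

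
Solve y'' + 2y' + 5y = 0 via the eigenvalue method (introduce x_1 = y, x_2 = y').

y(t) = C_1e^(-t)cos(2t) + C_2e^(-t)sin(2t)

Let x_1 = y, x_2 = y'. Then x_1' = x_2 and x_2' = -5x_1 - 2x_2.
A = [[0,1],[-5,-2]]; det(A-λI) = λ^2 + 2λ + 5.
Eigenvalues λ = -1 ± 2i.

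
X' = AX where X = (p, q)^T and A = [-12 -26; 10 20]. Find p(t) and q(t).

Coefficient matrix A = [[-12, -26], [10, 20]].
Characteristic polynomial det(A - λI) = λ^2 - 8λ + 20 = 0.
Eigenvalues λ = 4 ± 2i (complex conjugate pair).
For λ=4+2i: an eigenvector is (3,-2) - i(2,-1) = (3 - 2i, -2 + i).
A real fundamental pair from Re and Im of e^((4+2i)t)v: X_1 = e^(4t)(cos(2t)·(3,-2) + sin(2t)·(2,-1)), X_2 = e^(4t)(sin(2t)·(3,-2) - cos(2t)·(2,-1)).
General solution: K_1X_1 + K_2X_2.

p(t) = 2K_1e^(4t)sin(2t) + 3K_1e^(4t)cos(2t) + 3K_2e^(4t)sin(2t) - 2K_2e^(4t)cos(2t), q(t) = -K_1e^(4t)sin(2t) - 2K_1e^(4t)cos(2t) - 2K_2e^(4t)sin(2t) + K_2e^(4t)cos(2t)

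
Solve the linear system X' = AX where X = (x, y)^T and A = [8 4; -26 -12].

x(t) = c_1e^(-2t)sin(2t) + c_1e^(-2t)cos(2t) + c_2e^(-2t)sin(2t) - c_2e^(-2t)cos(2t), y(t) = -3c_1e^(-2t)sin(2t) - 2c_1e^(-2t)cos(2t) - 2c_2e^(-2t)sin(2t) + 3c_2e^(-2t)cos(2t)

Coefficient matrix A = [[8, 4], [-26, -12]].
Characteristic polynomial det(A - λI) = λ^2 + 4λ + 8 = 0.
Eigenvalues λ = -2 ± 2i (complex conjugate pair).
For λ=-2+2i: an eigenvector is (1,-2) - i(1,-3) = (1 - i, -2 + 3i).
A real fundamental pair from Re and Im of e^((-2+2i)t)v: X_1 = e^(-2t)(cos(2t)·(1,-2) + sin(2t)·(1,-3)), X_2 = e^(-2t)(sin(2t)·(1,-2) - cos(2t)·(1,-3)).
General solution: c_1X_1 + c_2X_2.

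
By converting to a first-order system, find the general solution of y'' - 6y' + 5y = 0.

y(t) = K_1e^(t) + K_2e^(5t)

Let x_1 = y, x_2 = y'. Then x_1' = x_2 and x_2' = -5x_1 + 6x_2.
A = [[0,1],[-5,6]]; det(A-λI) = λ^2 - 6λ + 5.
Eigenvalues λ = 1, 5 with eigenvectors (1,1), (1,5).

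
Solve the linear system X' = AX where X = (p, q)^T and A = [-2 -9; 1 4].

p(t) = 3K_1e^(t) + 3K_2te^(t) - K_2e^(t), q(t) = -K_1e^(t) - K_2te^(t)

Coefficient matrix A = [[-2, -9], [1, 4]].
Characteristic polynomial det(A - λI) = λ^2 - 2λ + 1 = 0.
Single eigenvalue λ = 1 with algebraic multiplicity 2.
Eigenvector v = (3,-1); generalized eigenvector w with (A-λI)w=v is (-1,0).
General solution: e^(t)[K_1·v + K_2·(t·v + w)].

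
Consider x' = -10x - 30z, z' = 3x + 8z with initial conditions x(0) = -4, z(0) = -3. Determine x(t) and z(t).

x(t) = 42e^(-t)sin(3t) - 4e^(-t)cos(3t), z(t) = -13e^(-t)sin(3t) - 3e^(-t)cos(3t)

Coefficient matrix A = [[-10, -30], [3, 8]].
Characteristic polynomial det(A - λI) = λ^2 + 2λ + 10 = 0.
Eigenvalues λ = -1 ± 3i (complex conjugate pair).
For λ=-1+3i: an eigenvector is (-1,0) - i(3,-1) = (-1 - 3i, 0 + i).
A real fundamental pair from Re and Im of e^((-1+3i)t)v: X_1 = e^(-t)(cos(3t)·(-1,0) + sin(3t)·(3,-1)), X_2 = e^(-t)(sin(3t)·(-1,0) - cos(3t)·(3,-1)).
General solution: C_1X_1 + C_2X_2.
Applying x(0)=-4, z(0)=-3 gives C_1=13, C_2=-3.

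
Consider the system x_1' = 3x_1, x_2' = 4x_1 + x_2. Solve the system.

x_1(t) = -c_2e^(3t), x_2(t) = -c_1e^(t) - 2c_2e^(3t)

Coefficient matrix A = [[3, 0], [4, 1]].
Characteristic polynomial det(A - λI) = λ^2 - 4λ + 3 = 0.
Eigenvalues λ = 1, 3.
For λ=1: (A-λI) row 1 is [2, 0], so an eigenvector is (0, -1).
For λ=3: (A-λI) row 2 is [4, -2], so an eigenvector is (-1, -2).
General solution: c_1e^(t)(0,-1) + c_2e^(3t)(-1,-2).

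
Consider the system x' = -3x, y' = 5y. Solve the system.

x(t) = -K_2e^(-3t), y(t) = K_1e^(5t)

Coefficient matrix A = [[-3, 0], [0, 5]].
Characteristic polynomial det(A - λI) = λ^2 - 2λ - 15 = 0.
Eigenvalues λ = 5, -3.
For λ=5: (A-λI) row 1 is [-8, 0], so an eigenvector is (0, 1).
For λ=-3: (A-λI) row 2 is [0, 8], so an eigenvector is (-1, 0).
General solution: K_1e^(5t)(0,1) + K_2e^(-3t)(-1,0).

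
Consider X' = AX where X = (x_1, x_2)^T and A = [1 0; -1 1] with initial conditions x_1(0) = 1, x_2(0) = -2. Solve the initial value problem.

Coefficient matrix A = [[1, 0], [-1, 1]].
Characteristic polynomial det(A - λI) = λ^2 - 2λ + 1 = 0.
Single eigenvalue λ = 1 with algebraic multiplicity 2.
Eigenvector v = (0,-1); generalized eigenvector w with (A-λI)w=v is (1,-3).
General solution: e^(t)[K_1·v + K_2·(t·v + w)].
Applying x_1(0)=1, x_2(0)=-2 gives K_1=-1, K_2=1.

x_1(t) = e^(t), x_2(t) = -te^(t) - 2e^(t)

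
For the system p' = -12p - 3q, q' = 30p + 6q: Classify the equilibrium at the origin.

A = [[-12,-3],[30,6]]; det(A-λI) = λ^2 + 6λ + 18.
λ = -3 ± 3i: negative real part.

stable spiral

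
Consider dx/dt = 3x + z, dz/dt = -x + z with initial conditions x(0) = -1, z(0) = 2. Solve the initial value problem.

x(t) = te^(2t) - e^(2t), z(t) = -te^(2t) + 2e^(2t)

Coefficient matrix A = [[3, 1], [-1, 1]].
Characteristic polynomial det(A - λI) = λ^2 - 4λ + 4 = 0.
Single eigenvalue λ = 2 with algebraic multiplicity 2.
Eigenvector v = (1,-1); generalized eigenvector w with (A-λI)w=v is (3,-2).
General solution: e^(2t)[K_1·v + K_2·(t·v + w)].
Applying x(0)=-1, z(0)=2 gives K_1=-4, K_2=1.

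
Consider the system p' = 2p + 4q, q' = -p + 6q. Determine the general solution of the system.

Coefficient matrix A = [[2, 4], [-1, 6]].
Characteristic polynomial det(A - λI) = λ^2 - 8λ + 16 = 0.
Single eigenvalue λ = 4 with algebraic multiplicity 2.
Eigenvector v = (2,1); generalized eigenvector w with (A-λI)w=v is (-3,-1).
General solution: e^(4t)[C_1·v + C_2·(t·v + w)].

p(t) = 2C_1e^(4t) + 2C_2te^(4t) - 3C_2e^(4t), q(t) = C_1e^(4t) + C_2te^(4t) - C_2e^(4t)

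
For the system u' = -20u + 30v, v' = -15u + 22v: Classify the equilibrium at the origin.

unstable spiral

A = [[-20,30],[-15,22]]; det(A-λI) = λ^2 - 2λ + 10.
λ = 1 ± 3i: positive real part.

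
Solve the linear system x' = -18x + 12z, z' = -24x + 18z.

Coefficient matrix A = [[-18, 12], [-24, 18]].
Characteristic polynomial det(A - λI) = λ^2 - 36 = 0.
Eigenvalues λ = -6, 6.
For λ=-6: (A-λI) row 1 is [-12, 12], so an eigenvector is (1, 1).
For λ=6: (A-λI) row 1 is [-24, 12], so an eigenvector is (1, 2).
General solution: c_1e^(-6t)(1,1) + c_2e^(6t)(1,2).

x(t) = c_1e^(-6t) + c_2e^(6t), z(t) = c_1e^(-6t) + 2c_2e^(6t)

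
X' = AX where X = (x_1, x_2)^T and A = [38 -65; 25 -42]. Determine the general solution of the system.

Coefficient matrix A = [[38, -65], [25, -42]].
Characteristic polynomial det(A - λI) = λ^2 + 4λ + 29 = 0.
Eigenvalues λ = -2 ± 5i (complex conjugate pair).
For λ=-2+5i: an eigenvector is (-3,-2) - i(2,1) = (-3 - 2i, -2 - i).
A real fundamental pair from Re and Im of e^((-2+5i)t)v: X_1 = e^(-2t)(cos(5t)·(-3,-2) + sin(5t)·(2,1)), X_2 = e^(-2t)(sin(5t)·(-3,-2) - cos(5t)·(2,1)).
General solution: c_1X_1 + c_2X_2.

x_1(t) = 2c_1e^(-2t)sin(5t) - 3c_1e^(-2t)cos(5t) - 3c_2e^(-2t)sin(5t) - 2c_2e^(-2t)cos(5t), x_2(t) = c_1e^(-2t)sin(5t) - 2c_1e^(-2t)cos(5t) - 2c_2e^(-2t)sin(5t) - c_2e^(-2t)cos(5t)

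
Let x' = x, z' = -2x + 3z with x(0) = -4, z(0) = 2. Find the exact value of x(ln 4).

-16

A = [[1,0],[-2,3]]; eigenvalues λ = 1, 3.
Eigenvectors: (1,1) for λ=1, (0,-1) for λ=3.
From the initial condition, c_1 = -4, c_2 = -6.
x(ln 4) = (-4)(4^1)(1) + (-6)(4^3)(0) = -16.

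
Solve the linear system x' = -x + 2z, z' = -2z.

x(t) = -2K_1e^(-2t) + K_2e^(-t), z(t) = K_1e^(-2t)

Coefficient matrix A = [[-1, 2], [0, -2]].
Characteristic polynomial det(A - λI) = λ^2 + 3λ + 2 = 0.
Eigenvalues λ = -2, -1.
For λ=-2: (A-λI) row 1 is [1, 2], so an eigenvector is (-2, 1).
For λ=-1: (A-λI) row 1 is [0, 2], so an eigenvector is (1, 0).
General solution: K_1e^(-2t)(-2,1) + K_2e^(-t)(1,0).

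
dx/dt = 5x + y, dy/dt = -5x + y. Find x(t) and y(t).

x(t) = -C_1e^(3t)sin(t) + C_2e^(3t)cos(t), y(t) = 2C_1e^(3t)sin(t) - C_1e^(3t)cos(t) - C_2e^(3t)sin(t) - 2C_2e^(3t)cos(t)

Coefficient matrix A = [[5, 1], [-5, 1]].
Characteristic polynomial det(A - λI) = λ^2 - 6λ + 10 = 0.
Eigenvalues λ = 3 ± i (complex conjugate pair).
For λ=3+i: an eigenvector is (0,-1) - i(-1,2) = (0 + i, -1 - 2i).
A real fundamental pair from Re and Im of e^((3+i)t)v: X_1 = e^(3t)(cos(t)·(0,-1) + sin(t)·(-1,2)), X_2 = e^(3t)(sin(t)·(0,-1) - cos(t)·(-1,2)).
General solution: C_1X_1 + C_2X_2.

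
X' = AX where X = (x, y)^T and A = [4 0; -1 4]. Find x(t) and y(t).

x(t) = -K_2e^(4t), y(t) = K_1e^(4t) + K_2te^(4t) - 3K_2e^(4t)

Coefficient matrix A = [[4, 0], [-1, 4]].
Characteristic polynomial det(A - λI) = λ^2 - 8λ + 16 = 0.
Single eigenvalue λ = 4 with algebraic multiplicity 2.
Eigenvector v = (0,1); generalized eigenvector w with (A-λI)w=v is (-1,-3).
General solution: e^(4t)[K_1·v + K_2·(t·v + w)].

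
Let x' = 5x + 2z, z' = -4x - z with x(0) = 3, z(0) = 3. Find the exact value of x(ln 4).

A = [[5,2],[-4,-1]]; eigenvalues λ = 1, 3.
Eigenvectors: (-1,2) for λ=1, (1,-1) for λ=3.
From the initial condition, c_1 = 6, c_2 = 9.
x(ln 4) = (6)(4^1)(-1) + (9)(4^3)(1) = 552.

552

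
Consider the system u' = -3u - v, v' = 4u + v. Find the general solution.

u(t) = K_1e^(-t) + K_2te^(-t) + K_2e^(-t), v(t) = -2K_1e^(-t) - 2K_2te^(-t) - 3K_2e^(-t)

Coefficient matrix A = [[-3, -1], [4, 1]].
Characteristic polynomial det(A - λI) = λ^2 + 2λ + 1 = 0.
Single eigenvalue λ = -1 with algebraic multiplicity 2.
Eigenvector v = (1,-2); generalized eigenvector w with (A-λI)w=v is (1,-3).
General solution: e^(-t)[K_1·v + K_2·(t·v + w)].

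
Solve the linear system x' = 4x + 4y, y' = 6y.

Coefficient matrix A = [[4, 4], [0, 6]].
Characteristic polynomial det(A - λI) = λ^2 - 10λ + 24 = 0.
Eigenvalues λ = 4, 6.
For λ=4: (A-λI) row 1 is [0, 4], so an eigenvector is (1, 0).
For λ=6: (A-λI) row 1 is [-2, 4], so an eigenvector is (2, 1).
General solution: c_1e^(4t)(1,0) + c_2e^(6t)(2,1).

x(t) = c_1e^(4t) + 2c_2e^(6t), y(t) = c_2e^(6t)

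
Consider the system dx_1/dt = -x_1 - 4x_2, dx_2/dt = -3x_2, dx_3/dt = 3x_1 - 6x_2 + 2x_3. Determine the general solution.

Coefficient matrix A = [[-1, -4, 0], [0, -3, 0], [3, -6, 2]].
det(A - λI) = 0 gives eigenvalues λ = -1, -3, 2.
For λ=-1: eigenvector (1,0,-1).
For λ=-3: eigenvector (2,1,0).
For λ=2: eigenvector (0,0,1).
General solution: K_1e^(-t)(1,0,-1) + K_2e^(-3t)(2,1,0) + K_3e^(2t)(0,0,1).

x_1(t) = K_1e^(-t) + 2K_2e^(-3t), x_2(t) = K_2e^(-3t), x_3(t) = -K_1e^(-t) + K_3e^(2t)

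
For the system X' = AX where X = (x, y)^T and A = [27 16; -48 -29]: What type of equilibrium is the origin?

A = [[27,16],[-48,-29]]; det(A-λI) = λ^2 + 2λ - 15.
λ = -5, 3: opposite signs.

saddle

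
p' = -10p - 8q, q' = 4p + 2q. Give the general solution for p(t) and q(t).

Coefficient matrix A = [[-10, -8], [4, 2]].
Characteristic polynomial det(A - λI) = λ^2 + 8λ + 12 = 0.
Eigenvalues λ = -2, -6.
For λ=-2: (A-λI) row 1 is [-8, -8], so an eigenvector is (1, -1).
For λ=-6: (A-λI) row 1 is [-4, -8], so an eigenvector is (2, -1).
General solution: C_1e^(-2t)(1,-1) + C_2e^(-6t)(2,-1).

p(t) = C_1e^(-2t) + 2C_2e^(-6t), q(t) = -C_1e^(-2t) - C_2e^(-6t)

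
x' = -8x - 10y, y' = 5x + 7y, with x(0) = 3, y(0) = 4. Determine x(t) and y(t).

Coefficient matrix A = [[-8, -10], [5, 7]].
Characteristic polynomial det(A - λI) = λ^2 + λ - 6 = 0.
Eigenvalues λ = 2, -3.
For λ=2: (A-λI) row 1 is [-10, -10], so an eigenvector is (-1, 1).
For λ=-3: (A-λI) row 1 is [-5, -10], so an eigenvector is (-2, 1).
General solution: C_1e^(2t)(-1,1) + C_2e^(-3t)(-2,1).
Applying x(0)=3, y(0)=4 gives C_1=11, C_2=-7.

x(t) = -11e^(2t) + 14e^(-3t), y(t) = 11e^(2t) - 7e^(-3t)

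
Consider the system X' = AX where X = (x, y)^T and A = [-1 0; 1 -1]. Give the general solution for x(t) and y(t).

x(t) = K_2e^(-t), y(t) = K_1e^(-t) + K_2te^(-t) - 2K_2e^(-t)

Coefficient matrix A = [[-1, 0], [1, -1]].
Characteristic polynomial det(A - λI) = λ^2 + 2λ + 1 = 0.
Single eigenvalue λ = -1 with algebraic multiplicity 2.
Eigenvector v = (0,1); generalized eigenvector w with (A-λI)w=v is (1,-2).
General solution: e^(-t)[K_1·v + K_2·(t·v + w)].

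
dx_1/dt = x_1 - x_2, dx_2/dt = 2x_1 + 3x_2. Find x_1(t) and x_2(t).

x_1(t) = -K_1e^(2t)cos(t) - K_2e^(2t)sin(t), x_2(t) = -K_1e^(2t)sin(t) + K_1e^(2t)cos(t) + K_2e^(2t)sin(t) + K_2e^(2t)cos(t)

Coefficient matrix A = [[1, -1], [2, 3]].
Characteristic polynomial det(A - λI) = λ^2 - 4λ + 5 = 0.
Eigenvalues λ = 2 ± i (complex conjugate pair).
For λ=2+i: an eigenvector is (-1,1) - i(0,-1) = (-1, 1 + i).
A real fundamental pair from Re and Im of e^((2+i)t)v: X_1 = e^(2t)(cos(t)·(-1,1) + sin(t)·(0,-1)), X_2 = e^(2t)(sin(t)·(-1,1) - cos(t)·(0,-1)).
General solution: K_1X_1 + K_2X_2.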